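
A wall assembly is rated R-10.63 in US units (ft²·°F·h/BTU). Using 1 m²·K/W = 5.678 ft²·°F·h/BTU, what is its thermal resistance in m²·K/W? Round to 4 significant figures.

1.872 m²·K/W

R_SI = 10.63/5.678 = 1.8721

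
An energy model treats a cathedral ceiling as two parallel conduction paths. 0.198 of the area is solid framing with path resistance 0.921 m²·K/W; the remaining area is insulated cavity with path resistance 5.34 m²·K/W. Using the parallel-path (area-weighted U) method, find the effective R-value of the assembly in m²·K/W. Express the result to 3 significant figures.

U_eff = 0.802/5.34 + 0.198/0.921 = 0.1502 + 0.215 = 0.3652
R_eff = 1/U_eff = 2.738 m²·K/W

2.74 m²·K/W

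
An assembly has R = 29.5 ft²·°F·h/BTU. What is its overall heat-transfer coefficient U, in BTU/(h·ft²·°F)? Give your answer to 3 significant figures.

U = 1/R = 1/29.5 = 0.0339

0.0339 BTU/(h·ft²·°F)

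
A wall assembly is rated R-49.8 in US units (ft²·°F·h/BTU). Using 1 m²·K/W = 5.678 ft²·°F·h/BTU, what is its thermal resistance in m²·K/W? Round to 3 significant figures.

8.77 m²·K/W

R_SI = 49.8/5.678 = 8.771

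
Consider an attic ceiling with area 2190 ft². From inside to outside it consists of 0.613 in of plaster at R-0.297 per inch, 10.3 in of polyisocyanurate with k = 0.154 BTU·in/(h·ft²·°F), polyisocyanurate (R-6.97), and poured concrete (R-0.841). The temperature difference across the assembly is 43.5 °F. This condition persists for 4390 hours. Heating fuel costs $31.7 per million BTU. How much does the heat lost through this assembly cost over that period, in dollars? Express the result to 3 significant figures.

177 dollars

0.613 × 0.297 = 0.1821
10.3/0.154 = 66.88
R_total = 0.1821 + 66.88 + 6.97 + 0.841 = 74.88 ft²·°F·h/BTU
Q = 2190 × 43.5 / 74.88 = 1272 BTU/h
E = 1272 × 4390 = 5585000 BTU
Cost = 5585000/10⁶ × 31.7 = $177.1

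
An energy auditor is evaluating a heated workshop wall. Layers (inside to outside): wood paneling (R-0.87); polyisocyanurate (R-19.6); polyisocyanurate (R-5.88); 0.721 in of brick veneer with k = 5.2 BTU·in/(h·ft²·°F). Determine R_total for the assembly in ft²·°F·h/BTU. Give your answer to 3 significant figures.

26.5 ft²·°F·h/BTU

0.721/5.2 = 0.1387
R_total = 0.87 + 19.6 + 5.88 + 0.1387 = 26.49 ft²·°F·h/BTU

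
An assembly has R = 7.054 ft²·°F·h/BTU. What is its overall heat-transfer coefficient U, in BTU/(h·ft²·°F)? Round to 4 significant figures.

0.1418 BTU/(h·ft²·°F)

U = 1/R = 1/7.054 = 0.14176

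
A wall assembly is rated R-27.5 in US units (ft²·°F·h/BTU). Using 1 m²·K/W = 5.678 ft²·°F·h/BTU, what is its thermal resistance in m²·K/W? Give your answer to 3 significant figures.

R_SI = 27.5/5.678 = 4.843

4.84 m²·K/W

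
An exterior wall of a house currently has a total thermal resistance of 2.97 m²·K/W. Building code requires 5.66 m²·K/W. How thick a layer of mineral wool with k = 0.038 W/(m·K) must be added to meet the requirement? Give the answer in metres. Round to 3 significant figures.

0.102 m

ΔR = 5.66 − 2.97 = 2.69 m²·K/W
L = ΔR × k = 2.69 × 0.038 = 0.1022 m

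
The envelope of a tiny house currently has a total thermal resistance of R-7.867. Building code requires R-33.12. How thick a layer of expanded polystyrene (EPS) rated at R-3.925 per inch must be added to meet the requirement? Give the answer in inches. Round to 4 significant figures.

6.434 in

ΔR = 33.12 − 7.867 = 25.253 ft²·°F·h/BTU
L = ΔR / (R/in) = 25.253/3.925 = 6.4339 in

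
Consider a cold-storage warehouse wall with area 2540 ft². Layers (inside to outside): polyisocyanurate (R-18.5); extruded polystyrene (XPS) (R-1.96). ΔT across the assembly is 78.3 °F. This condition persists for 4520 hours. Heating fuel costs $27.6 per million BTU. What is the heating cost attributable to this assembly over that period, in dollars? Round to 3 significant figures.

R_total = 18.5 + 1.96 = 20.46 ft²·°F·h/BTU
Q = 2540 × 78.3 / 20.46 = 9721 BTU/h
E = 9721 × 4520 = 43940000 BTU
Cost = 43940000/10⁶ × 27.6 = $1213

1210 dollars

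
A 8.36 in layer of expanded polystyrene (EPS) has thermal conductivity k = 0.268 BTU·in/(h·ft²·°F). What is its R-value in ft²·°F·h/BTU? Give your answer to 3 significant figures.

31.2 ft²·°F·h/BTU

R = L/k = 8.36/0.268 = 31.19 ft²·°F·h/BTU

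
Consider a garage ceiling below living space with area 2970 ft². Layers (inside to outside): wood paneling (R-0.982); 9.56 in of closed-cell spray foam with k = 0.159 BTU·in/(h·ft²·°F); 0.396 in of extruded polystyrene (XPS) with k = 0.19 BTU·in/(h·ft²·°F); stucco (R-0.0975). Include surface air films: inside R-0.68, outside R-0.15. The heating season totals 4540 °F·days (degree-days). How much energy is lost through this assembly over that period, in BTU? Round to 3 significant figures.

9.56/0.159 = 60.13
0.396/0.19 = 2.084
R_total = 0.68 + 0.982 + 60.13 + 2.084 + 0.0975 + 0.15 = 64.12 ft²·°F·h/BTU
E = A × HDD × 24 / R = 2970 × 4540 × 24 / 64.12 = 5047000 BTU

5050000 BTU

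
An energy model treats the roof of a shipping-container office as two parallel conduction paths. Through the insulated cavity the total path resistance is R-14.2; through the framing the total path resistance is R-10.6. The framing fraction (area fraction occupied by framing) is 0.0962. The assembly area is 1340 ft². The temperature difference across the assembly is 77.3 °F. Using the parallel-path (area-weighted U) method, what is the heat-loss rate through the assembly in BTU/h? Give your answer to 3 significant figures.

U_eff = 0.9038/14.2 + 0.0962/10.6 = 0.06365 + 0.009075 = 0.07272
R_eff = 1/U_eff = 13.75 ft²·°F·h/BTU
Q = 1340 × 77.3 / 13.75 = 7533 BTU/h

7530 BTU/h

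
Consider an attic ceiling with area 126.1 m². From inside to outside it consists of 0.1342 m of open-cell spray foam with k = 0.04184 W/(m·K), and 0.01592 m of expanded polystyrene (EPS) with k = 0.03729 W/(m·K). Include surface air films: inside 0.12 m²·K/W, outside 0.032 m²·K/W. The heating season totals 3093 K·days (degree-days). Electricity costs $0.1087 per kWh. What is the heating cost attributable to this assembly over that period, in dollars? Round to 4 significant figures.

268.7 dollars

0.1342/0.04184 = 3.2075
0.01592/0.03729 = 0.42692
R_total = 0.12 + 3.2075 + 0.42692 + 0.032 = 3.7864 m²·K/W
E = A × HDD × 24 / R / 1000 = 126.1 × 3093 × 24 / 3.7864 / 1000 = 2472.2 kWh
Cost = 2472.2 × 0.1087 = $268.73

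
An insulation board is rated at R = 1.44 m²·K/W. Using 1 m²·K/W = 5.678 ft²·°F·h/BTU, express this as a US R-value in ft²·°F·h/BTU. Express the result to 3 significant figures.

8.18 ft²·°F·h/BTU

R_US = 1.44 × 5.678 = 8.176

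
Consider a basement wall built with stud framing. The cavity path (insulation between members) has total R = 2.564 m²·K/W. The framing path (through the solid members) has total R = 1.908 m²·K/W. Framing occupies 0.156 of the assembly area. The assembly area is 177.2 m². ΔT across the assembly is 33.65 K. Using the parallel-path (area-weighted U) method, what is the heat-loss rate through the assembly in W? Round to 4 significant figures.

U_eff = 0.844/2.564 + 0.156/1.908 = 0.32917 + 0.081761 = 0.41093
R_eff = 1/U_eff = 2.4335 m²·K/W
Q = 177.2 × 33.65 / 2.4335 = 2450.3 W

2450 W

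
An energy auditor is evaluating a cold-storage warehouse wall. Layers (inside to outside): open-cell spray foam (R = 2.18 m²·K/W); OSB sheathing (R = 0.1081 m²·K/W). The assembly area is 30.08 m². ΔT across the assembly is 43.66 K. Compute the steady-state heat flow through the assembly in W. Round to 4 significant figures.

R_total = 2.18 + 0.1081 = 2.2881 m²·K/W
Q = A·ΔT/R = 30.08 × 43.66 / 2.2881 = 573.97 W

574.0 W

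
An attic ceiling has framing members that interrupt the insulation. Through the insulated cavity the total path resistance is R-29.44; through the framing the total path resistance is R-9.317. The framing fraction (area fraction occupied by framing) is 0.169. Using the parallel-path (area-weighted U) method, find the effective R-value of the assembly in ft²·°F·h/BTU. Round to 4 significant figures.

U_eff = 0.831/29.44 + 0.169/9.317 = 0.028227 + 0.018139 = 0.046366
R_eff = 1/U_eff = 21.568 ft²·°F·h/BTU

21.57 ft²·°F·h/BTU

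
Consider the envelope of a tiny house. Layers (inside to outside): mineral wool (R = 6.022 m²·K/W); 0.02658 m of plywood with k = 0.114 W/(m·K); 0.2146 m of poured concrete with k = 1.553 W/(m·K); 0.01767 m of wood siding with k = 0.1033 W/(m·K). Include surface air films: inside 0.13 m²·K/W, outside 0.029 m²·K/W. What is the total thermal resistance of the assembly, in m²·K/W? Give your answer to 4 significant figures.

6.723 m²·K/W

0.02658/0.114 = 0.23316
0.2146/1.553 = 0.13818
0.01767/0.1033 = 0.17106
R_total = 0.13 + 6.022 + 0.23316 + 0.13818 + 0.17106 + 0.029 = 6.7234 m²·K/W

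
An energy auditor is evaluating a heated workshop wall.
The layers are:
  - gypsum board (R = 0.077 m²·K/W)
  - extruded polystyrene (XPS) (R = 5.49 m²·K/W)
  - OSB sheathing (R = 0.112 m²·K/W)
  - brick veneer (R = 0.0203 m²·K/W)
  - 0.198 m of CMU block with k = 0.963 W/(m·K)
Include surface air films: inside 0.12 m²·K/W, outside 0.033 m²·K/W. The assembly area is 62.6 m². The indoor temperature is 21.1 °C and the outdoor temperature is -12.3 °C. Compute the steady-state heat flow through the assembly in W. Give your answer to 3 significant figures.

345 W

0.198/0.963 = 0.2056
R_total = 0.12 + 0.077 + 5.49 + 0.112 + 0.0203 + 0.2056 + 0.033 = 6.058 m²·K/W
Q = A·ΔT/R = 62.6 × (21.1 − (-12.3)) / 6.058 = 345.1 W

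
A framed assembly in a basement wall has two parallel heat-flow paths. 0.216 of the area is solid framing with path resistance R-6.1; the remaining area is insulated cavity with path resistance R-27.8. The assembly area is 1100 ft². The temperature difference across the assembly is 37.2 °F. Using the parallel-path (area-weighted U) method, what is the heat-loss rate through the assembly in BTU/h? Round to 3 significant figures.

U_eff = 0.784/27.8 + 0.216/6.1 = 0.0282 + 0.03541 = 0.06361
R_eff = 1/U_eff = 15.72 ft²·°F·h/BTU
Q = 1100 × 37.2 / 15.72 = 2603 BTU/h

2600 BTU/h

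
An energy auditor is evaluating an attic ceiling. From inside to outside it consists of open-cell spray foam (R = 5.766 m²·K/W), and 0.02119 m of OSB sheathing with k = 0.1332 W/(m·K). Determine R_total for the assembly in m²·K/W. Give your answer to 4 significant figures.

0.02119/0.1332 = 0.15908
R_total = 5.766 + 0.15908 = 5.9251 m²·K/W

5.925 m²·K/W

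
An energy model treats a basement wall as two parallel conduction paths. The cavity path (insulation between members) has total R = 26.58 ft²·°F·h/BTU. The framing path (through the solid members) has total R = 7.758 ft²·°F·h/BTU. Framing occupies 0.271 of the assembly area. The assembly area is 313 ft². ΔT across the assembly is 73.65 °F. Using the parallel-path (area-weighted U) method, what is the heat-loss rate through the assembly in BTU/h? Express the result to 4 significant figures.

U_eff = 0.729/26.58 + 0.271/7.758 = 0.027427 + 0.034932 = 0.062358
R_eff = 1/U_eff = 16.036 ft²·°F·h/BTU
Q = 313 × 73.65 / 16.036 = 1437.5 BTU/h

1438 BTU/h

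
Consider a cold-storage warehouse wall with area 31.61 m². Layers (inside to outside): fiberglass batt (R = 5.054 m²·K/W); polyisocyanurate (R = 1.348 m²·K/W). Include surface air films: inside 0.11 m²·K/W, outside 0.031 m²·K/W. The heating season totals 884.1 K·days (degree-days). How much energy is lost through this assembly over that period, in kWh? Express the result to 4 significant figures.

R_total = 0.11 + 5.054 + 1.348 + 0.031 = 6.543 m²·K/W
E = A × HDD × 24 / R / 1000 = 31.61 × 884.1 × 24 / 6.543 / 1000 = 102.51 kWh

102.5 kWh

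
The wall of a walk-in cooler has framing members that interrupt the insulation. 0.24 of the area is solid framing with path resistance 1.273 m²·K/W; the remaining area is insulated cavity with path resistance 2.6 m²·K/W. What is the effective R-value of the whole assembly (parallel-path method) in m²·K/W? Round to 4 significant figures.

U_eff = 0.76/2.6 + 0.24/1.273 = 0.29231 + 0.18853 = 0.48084
R_eff = 1/U_eff = 2.0797 m²·K/W

2.080 m²·K/W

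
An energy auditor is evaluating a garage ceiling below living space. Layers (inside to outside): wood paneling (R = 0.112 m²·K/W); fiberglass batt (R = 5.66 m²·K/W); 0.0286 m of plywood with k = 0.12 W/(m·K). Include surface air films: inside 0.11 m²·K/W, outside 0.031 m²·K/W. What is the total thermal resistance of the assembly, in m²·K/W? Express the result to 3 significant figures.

0.0286/0.12 = 0.2383
R_total = 0.11 + 0.112 + 5.66 + 0.2383 + 0.031 = 6.151 m²·K/W

6.15 m²·K/W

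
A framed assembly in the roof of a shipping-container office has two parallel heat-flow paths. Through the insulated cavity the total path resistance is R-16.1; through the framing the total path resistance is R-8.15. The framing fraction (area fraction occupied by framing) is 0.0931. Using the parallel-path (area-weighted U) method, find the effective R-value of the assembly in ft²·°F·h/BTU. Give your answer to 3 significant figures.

14.8 ft²·°F·h/BTU

U_eff = 0.9069/16.1 + 0.0931/8.15 = 0.05633 + 0.01142 = 0.06775
R_eff = 1/U_eff = 14.76 ft²·°F·h/BTU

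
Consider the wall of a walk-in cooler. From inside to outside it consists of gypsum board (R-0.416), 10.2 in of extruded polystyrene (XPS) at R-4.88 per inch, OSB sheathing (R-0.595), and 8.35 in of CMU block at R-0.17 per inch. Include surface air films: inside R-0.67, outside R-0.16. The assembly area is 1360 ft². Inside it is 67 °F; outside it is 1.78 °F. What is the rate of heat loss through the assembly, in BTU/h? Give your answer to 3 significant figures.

1670 BTU/h

10.2 × 4.88 = 49.78
8.35 × 0.17 = 1.419
R_total = 0.67 + 0.416 + 49.78 + 0.595 + 1.419 + 0.16 = 53.04 ft²·°F·h/BTU
Q = A·ΔT/R = 1360 × (67 − 1.78) / 53.04 = 1672 BTU/h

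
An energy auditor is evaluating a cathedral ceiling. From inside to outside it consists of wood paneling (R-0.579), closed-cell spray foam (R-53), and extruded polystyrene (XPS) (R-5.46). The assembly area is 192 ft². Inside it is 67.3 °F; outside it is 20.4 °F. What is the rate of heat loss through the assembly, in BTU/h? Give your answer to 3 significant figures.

153 BTU/h

R_total = 0.579 + 53 + 5.46 = 59.04 ft²·°F·h/BTU
Q = A·ΔT/R = 192 × (67.3 − 20.4) / 59.04 = 152.5 BTU/h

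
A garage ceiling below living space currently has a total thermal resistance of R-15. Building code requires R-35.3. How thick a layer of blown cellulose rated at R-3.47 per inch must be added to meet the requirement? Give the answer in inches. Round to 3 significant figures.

5.85 in

ΔR = 35.3 − 15 = 20.3 ft²·°F·h/BTU
L = ΔR / (R/in) = 20.3/3.47 = 5.85 in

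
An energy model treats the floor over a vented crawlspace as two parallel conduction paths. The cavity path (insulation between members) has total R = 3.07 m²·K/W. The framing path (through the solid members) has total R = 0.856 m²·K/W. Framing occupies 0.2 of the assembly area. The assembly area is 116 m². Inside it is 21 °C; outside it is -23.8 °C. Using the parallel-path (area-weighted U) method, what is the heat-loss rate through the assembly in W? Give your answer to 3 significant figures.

2570 W

U_eff = 0.8/3.07 + 0.2/0.856 = 0.2606 + 0.2336 = 0.4942
R_eff = 1/U_eff = 2.023 m²·K/W
Q = 116 × (21 − (-23.8)) / 2.023 = 2568 W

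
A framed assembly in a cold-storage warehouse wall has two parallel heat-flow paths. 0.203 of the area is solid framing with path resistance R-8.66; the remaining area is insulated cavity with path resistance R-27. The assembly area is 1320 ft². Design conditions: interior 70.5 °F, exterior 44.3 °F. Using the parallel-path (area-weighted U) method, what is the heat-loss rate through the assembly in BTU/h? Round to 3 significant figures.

U_eff = 0.797/27 + 0.203/8.66 = 0.02952 + 0.02344 = 0.05296
R_eff = 1/U_eff = 18.88 ft²·°F·h/BTU
Q = 1320 × (70.5 − 44.3) / 18.88 = 1832 BTU/h

1830 BTU/h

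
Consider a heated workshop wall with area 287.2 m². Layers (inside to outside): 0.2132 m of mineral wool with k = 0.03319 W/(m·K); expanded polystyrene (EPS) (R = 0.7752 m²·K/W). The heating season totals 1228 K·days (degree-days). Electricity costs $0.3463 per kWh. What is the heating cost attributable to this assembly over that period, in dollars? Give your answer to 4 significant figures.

0.2132/0.03319 = 6.4236
R_total = 6.4236 + 0.7752 = 7.1988 m²·K/W
E = A × HDD × 24 / R / 1000 = 287.2 × 1228 × 24 / 7.1988 / 1000 = 1175.8 kWh
Cost = 1175.8 × 0.3463 = $407.18

407.2 dollars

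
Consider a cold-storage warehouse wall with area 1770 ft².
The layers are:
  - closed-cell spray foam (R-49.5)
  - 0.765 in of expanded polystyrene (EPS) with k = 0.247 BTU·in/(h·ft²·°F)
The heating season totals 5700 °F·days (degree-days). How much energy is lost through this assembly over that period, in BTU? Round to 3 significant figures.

4600000 BTU

0.765/0.247 = 3.097
R_total = 49.5 + 3.097 = 52.6 ft²·°F·h/BTU
E = A × HDD × 24 / R = 1770 × 5700 × 24 / 52.6 = 4604000 BTU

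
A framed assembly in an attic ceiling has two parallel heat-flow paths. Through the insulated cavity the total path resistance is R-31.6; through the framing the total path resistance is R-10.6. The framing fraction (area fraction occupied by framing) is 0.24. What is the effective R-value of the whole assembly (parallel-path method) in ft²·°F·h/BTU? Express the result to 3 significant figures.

U_eff = 0.76/31.6 + 0.24/10.6 = 0.02405 + 0.02264 = 0.04669
R_eff = 1/U_eff = 21.42 ft²·°F·h/BTU

21.4 ft²·°F·h/BTU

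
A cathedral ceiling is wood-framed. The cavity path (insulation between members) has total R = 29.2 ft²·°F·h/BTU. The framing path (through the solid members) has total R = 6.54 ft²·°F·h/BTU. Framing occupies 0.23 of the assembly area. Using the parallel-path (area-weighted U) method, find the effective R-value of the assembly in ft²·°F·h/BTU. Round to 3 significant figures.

16.3 ft²·°F·h/BTU

U_eff = 0.77/29.2 + 0.23/6.54 = 0.02637 + 0.03517 = 0.06154
R_eff = 1/U_eff = 16.25 ft²·°F·h/BTU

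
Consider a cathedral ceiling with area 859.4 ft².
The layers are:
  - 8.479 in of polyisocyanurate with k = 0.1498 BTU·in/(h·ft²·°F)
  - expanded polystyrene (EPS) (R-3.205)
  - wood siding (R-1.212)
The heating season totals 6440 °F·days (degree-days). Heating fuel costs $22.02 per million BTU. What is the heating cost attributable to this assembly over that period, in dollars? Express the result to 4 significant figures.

47.93 dollars

8.479/0.1498 = 56.602
R_total = 56.602 + 3.205 + 1.212 = 61.019 ft²·°F·h/BTU
E = A × HDD × 24 / R = 859.4 × 6440 × 24 / 61.019 = 2176800 BTU
Cost = 2176800/10⁶ × 22.02 = $47.934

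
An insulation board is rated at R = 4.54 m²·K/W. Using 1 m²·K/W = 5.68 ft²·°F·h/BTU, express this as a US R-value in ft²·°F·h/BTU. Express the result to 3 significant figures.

25.8 ft²·°F·h/BTU

R_US = 4.54 × 5.68 = 25.79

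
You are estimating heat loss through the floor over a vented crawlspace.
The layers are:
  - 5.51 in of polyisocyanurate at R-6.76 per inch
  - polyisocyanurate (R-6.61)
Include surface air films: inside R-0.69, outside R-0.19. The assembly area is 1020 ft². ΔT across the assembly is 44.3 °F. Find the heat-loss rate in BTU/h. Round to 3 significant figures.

1010 BTU/h

5.51 × 6.76 = 37.25
R_total = 0.69 + 37.25 + 6.61 + 0.19 = 44.74 ft²·°F·h/BTU
Q = A·ΔT/R = 1020 × 44.3 / 44.74 = 1010 BTU/h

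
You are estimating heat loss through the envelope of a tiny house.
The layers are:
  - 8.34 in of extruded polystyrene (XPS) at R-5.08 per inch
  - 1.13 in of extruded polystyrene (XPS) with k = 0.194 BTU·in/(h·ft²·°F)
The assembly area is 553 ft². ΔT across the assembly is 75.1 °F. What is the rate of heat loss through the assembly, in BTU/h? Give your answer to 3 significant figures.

8.34 × 5.08 = 42.37
1.13/0.194 = 5.825
R_total = 42.37 + 5.825 = 48.19 ft²·°F·h/BTU
Q = A·ΔT/R = 553 × 75.1 / 48.19 = 861.8 BTU/h

862 BTU/h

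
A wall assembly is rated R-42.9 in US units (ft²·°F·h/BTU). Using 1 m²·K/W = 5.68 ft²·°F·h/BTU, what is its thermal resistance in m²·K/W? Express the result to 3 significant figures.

R_SI = 42.9/5.68 = 7.553

7.55 m²·K/W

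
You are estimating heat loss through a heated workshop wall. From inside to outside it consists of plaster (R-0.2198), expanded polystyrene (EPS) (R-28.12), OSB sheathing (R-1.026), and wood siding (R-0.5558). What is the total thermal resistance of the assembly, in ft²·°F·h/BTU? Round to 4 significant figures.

29.92 ft²·°F·h/BTU

R_total = 0.2198 + 28.12 + 1.026 + 0.5558 = 29.922 ft²·°F·h/BTU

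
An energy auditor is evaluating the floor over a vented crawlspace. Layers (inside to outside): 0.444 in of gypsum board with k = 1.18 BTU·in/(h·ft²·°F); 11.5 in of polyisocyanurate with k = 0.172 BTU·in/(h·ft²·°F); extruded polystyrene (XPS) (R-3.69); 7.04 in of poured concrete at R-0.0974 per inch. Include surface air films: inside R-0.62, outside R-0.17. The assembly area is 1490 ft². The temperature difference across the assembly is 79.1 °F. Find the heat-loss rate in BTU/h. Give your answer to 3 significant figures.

0.444/1.18 = 0.3763
11.5/0.172 = 66.86
7.04 × 0.0974 = 0.6857
R_total = 0.62 + 0.3763 + 66.86 + 3.69 + 0.6857 + 0.17 = 72.4 ft²·°F·h/BTU
Q = A·ΔT/R = 1490 × 79.1 / 72.4 = 1628 BTU/h

1630 BTU/h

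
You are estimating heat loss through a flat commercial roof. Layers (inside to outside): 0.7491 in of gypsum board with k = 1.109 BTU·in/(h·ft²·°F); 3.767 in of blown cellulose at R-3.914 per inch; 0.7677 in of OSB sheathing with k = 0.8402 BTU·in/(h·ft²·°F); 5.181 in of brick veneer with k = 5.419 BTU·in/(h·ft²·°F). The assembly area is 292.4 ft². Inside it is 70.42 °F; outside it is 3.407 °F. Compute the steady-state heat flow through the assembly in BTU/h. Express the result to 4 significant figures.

0.7491/1.109 = 0.67547
3.767 × 3.914 = 14.744
0.7677/0.8402 = 0.91371
5.181/5.419 = 0.95608
R_total = 0.67547 + 14.744 + 0.91371 + 0.95608 = 17.289 ft²·°F·h/BTU
Q = A·ΔT/R = 292.4 × (70.42 − 3.407) / 17.289 = 1133.3 BTU/h

1133 BTU/h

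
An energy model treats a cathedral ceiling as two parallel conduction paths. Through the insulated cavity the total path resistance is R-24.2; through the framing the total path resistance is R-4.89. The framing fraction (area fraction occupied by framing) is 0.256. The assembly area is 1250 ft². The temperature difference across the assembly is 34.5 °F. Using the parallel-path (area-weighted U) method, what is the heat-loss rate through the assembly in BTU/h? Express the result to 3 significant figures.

U_eff = 0.744/24.2 + 0.256/4.89 = 0.03074 + 0.05235 = 0.0831
R_eff = 1/U_eff = 12.03 ft²·°F·h/BTU
Q = 1250 × 34.5 / 12.03 = 3583 BTU/h

3580 BTU/h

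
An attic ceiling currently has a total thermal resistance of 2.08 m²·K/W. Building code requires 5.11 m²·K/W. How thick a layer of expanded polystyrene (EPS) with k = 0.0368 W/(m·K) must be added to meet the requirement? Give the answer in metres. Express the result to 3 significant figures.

ΔR = 5.11 − 2.08 = 3.03 m²·K/W
L = ΔR × k = 3.03 × 0.0368 = 0.1115 m

0.112 m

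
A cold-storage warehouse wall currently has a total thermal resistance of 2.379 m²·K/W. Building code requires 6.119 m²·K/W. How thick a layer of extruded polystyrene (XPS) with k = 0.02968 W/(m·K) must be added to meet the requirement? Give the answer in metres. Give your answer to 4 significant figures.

ΔR = 6.119 − 2.379 = 3.74 m²·K/W
L = ΔR × k = 3.74 × 0.02968 = 0.111 m

0.1110 m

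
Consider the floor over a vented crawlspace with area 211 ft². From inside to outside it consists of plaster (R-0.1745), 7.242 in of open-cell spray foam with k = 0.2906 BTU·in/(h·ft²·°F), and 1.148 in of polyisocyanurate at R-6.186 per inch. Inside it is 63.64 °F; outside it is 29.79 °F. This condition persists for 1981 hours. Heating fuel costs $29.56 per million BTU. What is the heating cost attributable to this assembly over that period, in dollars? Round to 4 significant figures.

7.242/0.2906 = 24.921
1.148 × 6.186 = 7.1015
R_total = 0.1745 + 24.921 + 7.1015 = 32.197 ft²·°F·h/BTU
Q = 211 × (63.64 − 29.79) / 32.197 = 221.83 BTU/h
E = 221.83 × 1981 = 439450 BTU
Cost = 439450/10⁶ × 29.56 = $12.99

12.99 dollars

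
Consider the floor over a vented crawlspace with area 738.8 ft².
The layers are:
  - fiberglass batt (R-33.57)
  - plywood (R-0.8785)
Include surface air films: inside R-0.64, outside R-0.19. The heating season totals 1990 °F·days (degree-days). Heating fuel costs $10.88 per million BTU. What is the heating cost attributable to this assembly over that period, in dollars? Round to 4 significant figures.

10.88 dollars

R_total = 0.64 + 33.57 + 0.8785 + 0.19 = 35.279 ft²·°F·h/BTU
E = A × HDD × 24 / R = 738.8 × 1990 × 24 / 35.279 = 1000200 BTU
Cost = 1000200/10⁶ × 10.88 = $10.882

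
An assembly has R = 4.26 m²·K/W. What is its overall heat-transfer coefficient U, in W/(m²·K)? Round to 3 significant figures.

0.235 W/(m²·K)

U = 1/R = 1/4.26 = 0.2347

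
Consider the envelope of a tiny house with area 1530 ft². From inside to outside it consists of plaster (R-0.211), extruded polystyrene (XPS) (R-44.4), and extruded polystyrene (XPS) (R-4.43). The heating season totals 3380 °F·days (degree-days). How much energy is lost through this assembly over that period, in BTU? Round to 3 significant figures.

2530000 BTU

R_total = 0.211 + 44.4 + 4.43 = 49.04 ft²·°F·h/BTU
E = A × HDD × 24 / R = 1530 × 3380 × 24 / 49.04 = 2531000 BTU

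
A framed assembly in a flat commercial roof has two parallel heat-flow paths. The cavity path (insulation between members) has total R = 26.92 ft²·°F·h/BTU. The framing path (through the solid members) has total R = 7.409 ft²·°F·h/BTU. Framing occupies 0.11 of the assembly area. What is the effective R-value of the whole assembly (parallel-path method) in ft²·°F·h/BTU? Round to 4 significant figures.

U_eff = 0.89/26.92 + 0.11/7.409 = 0.033061 + 0.014847 = 0.047908
R_eff = 1/U_eff = 20.873 ft²·°F·h/BTU

20.87 ft²·°F·h/BTU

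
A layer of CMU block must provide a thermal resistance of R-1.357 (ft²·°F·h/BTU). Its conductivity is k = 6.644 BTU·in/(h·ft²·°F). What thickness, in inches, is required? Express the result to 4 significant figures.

L = R × k = 1.357 × 6.644 = 9.0159 in

9.016 in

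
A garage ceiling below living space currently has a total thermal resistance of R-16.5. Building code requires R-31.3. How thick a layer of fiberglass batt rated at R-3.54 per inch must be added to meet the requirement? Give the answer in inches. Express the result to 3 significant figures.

4.18 in

ΔR = 31.3 − 16.5 = 14.8 ft²·°F·h/BTU
L = ΔR / (R/in) = 14.8/3.54 = 4.181 in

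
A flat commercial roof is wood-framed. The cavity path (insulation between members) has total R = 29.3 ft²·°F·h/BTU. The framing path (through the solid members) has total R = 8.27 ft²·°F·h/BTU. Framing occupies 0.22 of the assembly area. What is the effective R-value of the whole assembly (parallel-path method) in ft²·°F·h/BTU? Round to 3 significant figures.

U_eff = 0.78/29.3 + 0.22/8.27 = 0.02662 + 0.0266 = 0.05322
R_eff = 1/U_eff = 18.79 ft²·°F·h/BTU

18.8 ft²·°F·h/BTU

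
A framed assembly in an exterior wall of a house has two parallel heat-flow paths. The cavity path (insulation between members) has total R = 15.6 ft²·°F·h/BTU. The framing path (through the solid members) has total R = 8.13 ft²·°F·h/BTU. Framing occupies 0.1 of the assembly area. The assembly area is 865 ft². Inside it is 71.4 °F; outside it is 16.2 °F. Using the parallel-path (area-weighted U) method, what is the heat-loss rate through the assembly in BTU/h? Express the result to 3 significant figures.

3340 BTU/h

U_eff = 0.9/15.6 + 0.1/8.13 = 0.05769 + 0.0123 = 0.06999
R_eff = 1/U_eff = 14.29 ft²·°F·h/BTU
Q = 865 × (71.4 − 16.2) / 14.29 = 3342 BTU/h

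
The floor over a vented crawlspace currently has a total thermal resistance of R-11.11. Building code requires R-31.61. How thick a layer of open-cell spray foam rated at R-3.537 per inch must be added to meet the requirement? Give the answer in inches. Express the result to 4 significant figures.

ΔR = 31.61 − 11.11 = 20.5 ft²·°F·h/BTU
L = ΔR / (R/in) = 20.5/3.537 = 5.7959 in

5.796 in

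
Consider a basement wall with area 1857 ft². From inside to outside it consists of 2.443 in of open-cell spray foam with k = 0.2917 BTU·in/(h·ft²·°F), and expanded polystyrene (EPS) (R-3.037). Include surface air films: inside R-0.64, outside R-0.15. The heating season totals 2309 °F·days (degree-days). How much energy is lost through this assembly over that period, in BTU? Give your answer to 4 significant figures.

8434000 BTU

2.443/0.2917 = 8.375
R_total = 0.64 + 8.375 + 3.037 + 0.15 = 12.202 ft²·°F·h/BTU
E = A × HDD × 24 / R = 1857 × 2309 × 24 / 12.202 = 8433600 BTU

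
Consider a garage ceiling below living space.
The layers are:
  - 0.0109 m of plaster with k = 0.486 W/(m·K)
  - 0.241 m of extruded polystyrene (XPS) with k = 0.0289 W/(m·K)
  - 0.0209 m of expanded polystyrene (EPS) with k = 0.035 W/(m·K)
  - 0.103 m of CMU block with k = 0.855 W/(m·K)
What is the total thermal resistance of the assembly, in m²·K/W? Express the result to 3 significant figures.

0.0109/0.486 = 0.02243
0.241/0.0289 = 8.339
0.0209/0.035 = 0.5971
0.103/0.855 = 0.1205
R_total = 0.02243 + 8.339 + 0.5971 + 0.1205 = 9.079 m²·K/W

9.08 m²·K/W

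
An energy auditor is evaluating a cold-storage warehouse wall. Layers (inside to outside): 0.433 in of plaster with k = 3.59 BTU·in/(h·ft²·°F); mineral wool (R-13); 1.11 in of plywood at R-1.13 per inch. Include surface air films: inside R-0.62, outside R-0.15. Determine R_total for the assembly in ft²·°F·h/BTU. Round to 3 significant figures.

0.433/3.59 = 0.1206
1.11 × 1.13 = 1.254
R_total = 0.62 + 0.1206 + 13 + 1.254 + 0.15 = 15.14 ft²·°F·h/BTU

15.1 ft²·°F·h/BTU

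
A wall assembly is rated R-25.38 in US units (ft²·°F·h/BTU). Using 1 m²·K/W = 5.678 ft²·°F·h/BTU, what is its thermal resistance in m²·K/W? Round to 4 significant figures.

R_SI = 25.38/5.678 = 4.4699

4.470 m²·K/W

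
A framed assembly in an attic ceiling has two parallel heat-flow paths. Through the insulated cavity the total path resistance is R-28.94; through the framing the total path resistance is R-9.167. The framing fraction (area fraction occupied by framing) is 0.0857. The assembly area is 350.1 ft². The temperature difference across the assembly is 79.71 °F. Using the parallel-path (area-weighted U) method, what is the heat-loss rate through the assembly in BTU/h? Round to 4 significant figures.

1143 BTU/h

U_eff = 0.9143/28.94 + 0.0857/9.167 = 0.031593 + 0.0093488 = 0.040942
R_eff = 1/U_eff = 24.425 ft²·°F·h/BTU
Q = 350.1 × 79.71 / 24.425 = 1142.5 BTU/h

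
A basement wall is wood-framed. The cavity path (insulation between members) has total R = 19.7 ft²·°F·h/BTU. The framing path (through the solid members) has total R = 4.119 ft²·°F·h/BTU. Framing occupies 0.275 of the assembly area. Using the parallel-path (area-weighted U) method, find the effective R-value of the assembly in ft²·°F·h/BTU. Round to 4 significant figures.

U_eff = 0.725/19.7 + 0.275/4.119 = 0.036802 + 0.066764 = 0.10357
R_eff = 1/U_eff = 9.6557 ft²·°F·h/BTU

9.656 ft²·°F·h/BTU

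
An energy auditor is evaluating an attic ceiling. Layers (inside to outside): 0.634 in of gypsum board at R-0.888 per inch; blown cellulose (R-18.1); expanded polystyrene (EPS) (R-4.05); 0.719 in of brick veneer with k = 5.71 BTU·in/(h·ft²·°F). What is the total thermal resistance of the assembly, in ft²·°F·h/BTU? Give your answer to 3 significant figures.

22.8 ft²·°F·h/BTU

0.634 × 0.888 = 0.563
0.719/5.71 = 0.1259
R_total = 0.563 + 18.1 + 4.05 + 0.1259 = 22.84 ft²·°F·h/BTU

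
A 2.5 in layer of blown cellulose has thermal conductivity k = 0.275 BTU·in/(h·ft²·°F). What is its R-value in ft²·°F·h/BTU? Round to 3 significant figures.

R = L/k = 2.5/0.275 = 9.091 ft²·°F·h/BTU

9.09 ft²·°F·h/BTU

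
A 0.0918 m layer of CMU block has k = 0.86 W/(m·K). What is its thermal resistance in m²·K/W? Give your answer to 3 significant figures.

R = L/k = 0.0918/0.86 = 0.1067 m²·K/W

0.107 m²·K/W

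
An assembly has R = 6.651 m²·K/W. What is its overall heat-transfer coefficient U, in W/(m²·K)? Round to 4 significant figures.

0.1504 W/(m²·K)

U = 1/R = 1/6.651 = 0.15035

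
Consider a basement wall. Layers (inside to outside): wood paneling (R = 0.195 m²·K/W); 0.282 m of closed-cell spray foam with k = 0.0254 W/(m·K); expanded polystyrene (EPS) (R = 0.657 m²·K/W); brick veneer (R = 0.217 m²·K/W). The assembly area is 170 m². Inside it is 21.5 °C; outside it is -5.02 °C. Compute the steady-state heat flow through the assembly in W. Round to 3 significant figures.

0.282/0.0254 = 11.1
R_total = 0.195 + 11.1 + 0.657 + 0.217 = 12.17 m²·K/W
Q = A·ΔT/R = 170 × (21.5 − (-5.02)) / 12.17 = 370.4 W

370 W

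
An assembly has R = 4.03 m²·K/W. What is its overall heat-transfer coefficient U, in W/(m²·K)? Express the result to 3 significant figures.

U = 1/R = 1/4.03 = 0.2481

0.248 W/(m²·K)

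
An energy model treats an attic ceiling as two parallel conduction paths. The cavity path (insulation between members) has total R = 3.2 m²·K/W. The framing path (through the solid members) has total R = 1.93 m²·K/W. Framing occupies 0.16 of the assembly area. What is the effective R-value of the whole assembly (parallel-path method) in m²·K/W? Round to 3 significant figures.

2.90 m²·K/W

U_eff = 0.84/3.2 + 0.16/1.93 = 0.2625 + 0.0829 = 0.3454
R_eff = 1/U_eff = 2.895 m²·K/W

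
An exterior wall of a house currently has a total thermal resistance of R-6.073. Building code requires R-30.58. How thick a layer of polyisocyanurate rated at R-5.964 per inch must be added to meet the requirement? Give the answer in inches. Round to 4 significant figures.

ΔR = 30.58 − 6.073 = 24.507 ft²·°F·h/BTU
L = ΔR / (R/in) = 24.507/5.964 = 4.1092 in

4.109 in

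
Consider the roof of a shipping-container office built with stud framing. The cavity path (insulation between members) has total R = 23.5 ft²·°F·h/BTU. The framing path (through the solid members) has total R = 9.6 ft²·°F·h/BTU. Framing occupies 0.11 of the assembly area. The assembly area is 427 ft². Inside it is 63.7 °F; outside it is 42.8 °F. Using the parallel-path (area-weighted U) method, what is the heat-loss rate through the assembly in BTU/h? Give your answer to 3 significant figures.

440 BTU/h

U_eff = 0.89/23.5 + 0.11/9.6 = 0.03787 + 0.01146 = 0.04933
R_eff = 1/U_eff = 20.27 ft²·°F·h/BTU
Q = 427 × (63.7 − 42.8) / 20.27 = 440.2 BTU/h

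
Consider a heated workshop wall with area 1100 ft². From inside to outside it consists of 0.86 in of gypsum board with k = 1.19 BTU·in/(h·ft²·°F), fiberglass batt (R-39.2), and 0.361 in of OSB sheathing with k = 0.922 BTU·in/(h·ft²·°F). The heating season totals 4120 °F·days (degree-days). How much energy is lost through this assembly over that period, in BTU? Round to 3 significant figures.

0.86/1.19 = 0.7227
0.361/0.922 = 0.3915
R_total = 0.7227 + 39.2 + 0.3915 = 40.31 ft²·°F·h/BTU
E = A × HDD × 24 / R = 1100 × 4120 × 24 / 40.31 = 2698000 BTU

2700000 BTU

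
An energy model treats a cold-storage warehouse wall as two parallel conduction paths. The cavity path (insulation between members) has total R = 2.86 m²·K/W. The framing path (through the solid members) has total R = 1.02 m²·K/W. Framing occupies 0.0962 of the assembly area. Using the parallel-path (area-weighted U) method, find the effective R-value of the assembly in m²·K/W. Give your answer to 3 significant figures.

U_eff = 0.9038/2.86 + 0.0962/1.02 = 0.316 + 0.09431 = 0.4103
R_eff = 1/U_eff = 2.437 m²·K/W

2.44 m²·K/W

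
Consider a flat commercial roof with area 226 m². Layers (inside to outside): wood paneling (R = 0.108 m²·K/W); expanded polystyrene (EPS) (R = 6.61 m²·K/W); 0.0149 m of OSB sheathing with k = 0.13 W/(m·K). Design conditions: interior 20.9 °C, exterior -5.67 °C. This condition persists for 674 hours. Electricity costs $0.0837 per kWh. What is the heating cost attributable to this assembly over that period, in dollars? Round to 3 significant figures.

49.6 dollars

0.0149/0.13 = 0.1146
R_total = 0.108 + 6.61 + 0.1146 = 6.833 m²·K/W
Q = 226 × (20.9 − (-5.67)) / 6.833 = 878.8 W
E = 878.8 W × 674 h / 1000 = 592.3 kWh
Cost = 592.3 × 0.0837 = $49.58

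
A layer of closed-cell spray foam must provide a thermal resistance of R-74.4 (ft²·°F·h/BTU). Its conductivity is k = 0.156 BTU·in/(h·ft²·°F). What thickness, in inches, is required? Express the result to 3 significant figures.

11.6 in

L = R × k = 74.4 × 0.156 = 11.61 in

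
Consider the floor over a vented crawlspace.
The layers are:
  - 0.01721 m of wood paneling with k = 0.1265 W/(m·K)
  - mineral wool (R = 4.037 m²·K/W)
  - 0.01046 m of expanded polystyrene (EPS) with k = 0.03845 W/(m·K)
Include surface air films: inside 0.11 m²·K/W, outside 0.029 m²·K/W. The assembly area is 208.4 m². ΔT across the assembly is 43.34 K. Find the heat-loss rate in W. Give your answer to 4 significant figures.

0.01721/0.1265 = 0.13605
0.01046/0.03845 = 0.27204
R_total = 0.11 + 0.13605 + 4.037 + 0.27204 + 0.029 = 4.5841 m²·K/W
Q = A·ΔT/R = 208.4 × 43.34 / 4.5841 = 1970.3 W

1970 W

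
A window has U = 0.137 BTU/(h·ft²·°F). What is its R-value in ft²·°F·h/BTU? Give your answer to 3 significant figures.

R = 1/U = 1/0.137 = 7.299

7.30 ft²·°F·h/BTU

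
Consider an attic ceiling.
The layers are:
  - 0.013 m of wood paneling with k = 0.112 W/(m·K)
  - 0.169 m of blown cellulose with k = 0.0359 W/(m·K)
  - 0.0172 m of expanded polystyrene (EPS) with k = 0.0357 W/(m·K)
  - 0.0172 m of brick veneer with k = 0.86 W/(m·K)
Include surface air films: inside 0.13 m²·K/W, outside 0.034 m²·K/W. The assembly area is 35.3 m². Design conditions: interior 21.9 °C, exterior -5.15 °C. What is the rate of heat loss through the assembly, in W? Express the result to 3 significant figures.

0.013/0.112 = 0.1161
0.169/0.0359 = 4.708
0.0172/0.0357 = 0.4818
0.0172/0.86 = 0.02
R_total = 0.13 + 0.1161 + 4.708 + 0.4818 + 0.02 + 0.034 = 5.489 m²·K/W
Q = A·ΔT/R = 35.3 × (21.9 − (-5.15)) / 5.489 = 173.9 W

174 W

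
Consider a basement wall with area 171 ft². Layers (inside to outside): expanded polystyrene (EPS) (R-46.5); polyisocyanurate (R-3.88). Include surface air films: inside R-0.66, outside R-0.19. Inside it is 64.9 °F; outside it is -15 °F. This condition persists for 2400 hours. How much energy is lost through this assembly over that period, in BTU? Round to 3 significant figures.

R_total = 0.66 + 46.5 + 3.88 + 0.19 = 51.23 ft²·°F·h/BTU
Q = 171 × (64.9 − (-15)) / 51.23 = 266.7 BTU/h
E = 266.7 × 2400 = 640100 BTU

640000 BTU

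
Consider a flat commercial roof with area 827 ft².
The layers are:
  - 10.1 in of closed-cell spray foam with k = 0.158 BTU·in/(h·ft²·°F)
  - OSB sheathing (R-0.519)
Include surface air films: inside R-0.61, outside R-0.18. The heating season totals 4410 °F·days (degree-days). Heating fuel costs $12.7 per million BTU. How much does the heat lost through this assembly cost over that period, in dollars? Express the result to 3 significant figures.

10.1/0.158 = 63.92
R_total = 0.61 + 63.92 + 0.519 + 0.18 = 65.23 ft²·°F·h/BTU
E = A × HDD × 24 / R = 827 × 4410 × 24 / 65.23 = 1342000 BTU
Cost = 1342000/10⁶ × 12.7 = $17.04

17.0 dollars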